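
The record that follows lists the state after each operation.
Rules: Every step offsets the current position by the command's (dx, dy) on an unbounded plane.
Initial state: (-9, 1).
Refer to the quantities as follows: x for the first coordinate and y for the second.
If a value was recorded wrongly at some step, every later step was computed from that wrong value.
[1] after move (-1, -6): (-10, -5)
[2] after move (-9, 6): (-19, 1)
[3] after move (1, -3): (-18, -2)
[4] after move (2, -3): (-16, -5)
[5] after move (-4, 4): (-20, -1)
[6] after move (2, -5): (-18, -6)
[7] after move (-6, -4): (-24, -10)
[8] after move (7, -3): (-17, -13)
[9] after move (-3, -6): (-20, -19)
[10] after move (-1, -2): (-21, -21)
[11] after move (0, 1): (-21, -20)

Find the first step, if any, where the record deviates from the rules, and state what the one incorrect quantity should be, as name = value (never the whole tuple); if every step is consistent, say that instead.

no error

step 1: x = -9 + (-1) = -10, y = 1 + (-6) = -5 -> in agreement
step 2: x = -10 + (-9) = -19, y = -5 + (6) = 1 -> consistent with the record
step 3: x = -19 + (1) = -18, y = 1 + (-3) = -2 -> checks out
step 4: x = -18 + (2) = -16, y = -2 + (-3) = -5 -> same as recorded
step 5: x = -16 + (-4) = -20, y = -5 + (4) = -1 -> agrees with the record
step 6: x = -20 + (2) = -18, y = -1 + (-5) = -6 -> agrees with the record
step 7: x = -18 + (-6) = -24, y = -6 + (-4) = -10 -> matches
step 8: x = -24 + (7) = -17, y = -10 + (-3) = -13 -> verified
step 9: x = -17 + (-3) = -20, y = -13 + (-6) = -19 -> in agreement
step 10: x = -20 + (-1) = -21, y = -19 + (-2) = -21 -> checks out
step 11: x = -21 + (0) = -21, y = -21 + (1) = -20 -> in agreement
No step deviates from the rules.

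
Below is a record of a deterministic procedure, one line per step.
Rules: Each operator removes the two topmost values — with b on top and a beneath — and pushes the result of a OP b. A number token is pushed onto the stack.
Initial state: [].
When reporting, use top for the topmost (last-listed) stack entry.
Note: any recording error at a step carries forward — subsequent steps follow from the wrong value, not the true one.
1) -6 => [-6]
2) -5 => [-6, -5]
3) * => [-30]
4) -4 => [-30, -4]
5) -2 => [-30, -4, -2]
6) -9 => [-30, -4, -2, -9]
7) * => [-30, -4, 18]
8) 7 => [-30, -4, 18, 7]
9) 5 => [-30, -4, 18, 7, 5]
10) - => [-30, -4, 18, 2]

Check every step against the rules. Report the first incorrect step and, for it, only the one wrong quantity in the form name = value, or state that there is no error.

step 3, top = 30

Step 1: push -6: top = -6 — checks out.
Step 2: push -5: top = -5 — confirmed correct.
Step 3: -6 * -5 = 30 — the recorded entry deviates here.
The audit stops at step 3: the recorded entry is wrong and should be top = 30.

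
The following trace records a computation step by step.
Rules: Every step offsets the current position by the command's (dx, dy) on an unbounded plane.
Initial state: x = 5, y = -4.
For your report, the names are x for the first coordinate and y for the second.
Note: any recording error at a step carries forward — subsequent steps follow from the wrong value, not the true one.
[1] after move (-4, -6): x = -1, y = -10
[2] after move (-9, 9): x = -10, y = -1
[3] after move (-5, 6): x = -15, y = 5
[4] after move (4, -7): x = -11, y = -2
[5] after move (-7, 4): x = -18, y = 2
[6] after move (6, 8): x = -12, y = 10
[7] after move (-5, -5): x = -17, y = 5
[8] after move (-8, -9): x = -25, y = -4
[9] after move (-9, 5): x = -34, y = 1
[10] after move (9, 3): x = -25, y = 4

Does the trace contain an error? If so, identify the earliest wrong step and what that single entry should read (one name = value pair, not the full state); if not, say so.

1. x = 5 + (-4) = 1, y = -4 + (-6) = -10 (the trace disagrees here)
The audit stops at step 1: the recorded entry is wrong and should be x = 1.

step 1, x = 1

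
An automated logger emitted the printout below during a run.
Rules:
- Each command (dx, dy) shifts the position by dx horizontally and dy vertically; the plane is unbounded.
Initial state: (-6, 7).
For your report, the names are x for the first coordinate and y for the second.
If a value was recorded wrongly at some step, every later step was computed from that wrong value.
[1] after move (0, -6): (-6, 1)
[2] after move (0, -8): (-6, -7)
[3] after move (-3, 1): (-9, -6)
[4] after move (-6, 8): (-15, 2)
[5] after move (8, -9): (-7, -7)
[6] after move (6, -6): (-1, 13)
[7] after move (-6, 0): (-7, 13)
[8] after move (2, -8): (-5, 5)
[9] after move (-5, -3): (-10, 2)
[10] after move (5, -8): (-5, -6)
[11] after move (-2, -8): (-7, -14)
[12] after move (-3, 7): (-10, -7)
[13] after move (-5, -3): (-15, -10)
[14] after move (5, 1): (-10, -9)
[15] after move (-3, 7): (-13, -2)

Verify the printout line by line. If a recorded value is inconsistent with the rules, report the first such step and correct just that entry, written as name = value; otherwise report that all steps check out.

step 6, y = -13

step 1: x = -6 + (0) = -6, y = 7 + (-6) = 1 -> agrees with the printout
step 2: x = -6 + (0) = -6, y = 1 + (-8) = -7 -> consistent with the printout
step 3: x = -6 + (-3) = -9, y = -7 + (1) = -6 -> confirmed correct
step 4: x = -9 + (-6) = -15, y = -6 + (8) = 2 -> matches
step 5: x = -15 + (8) = -7, y = 2 + (-9) = -7 -> matches
step 6: x = -7 + (6) = -1, y = -7 + (-6) = -13 -> first mismatch against the printout
First deviation found at step 6; the corrected entry is y = -13.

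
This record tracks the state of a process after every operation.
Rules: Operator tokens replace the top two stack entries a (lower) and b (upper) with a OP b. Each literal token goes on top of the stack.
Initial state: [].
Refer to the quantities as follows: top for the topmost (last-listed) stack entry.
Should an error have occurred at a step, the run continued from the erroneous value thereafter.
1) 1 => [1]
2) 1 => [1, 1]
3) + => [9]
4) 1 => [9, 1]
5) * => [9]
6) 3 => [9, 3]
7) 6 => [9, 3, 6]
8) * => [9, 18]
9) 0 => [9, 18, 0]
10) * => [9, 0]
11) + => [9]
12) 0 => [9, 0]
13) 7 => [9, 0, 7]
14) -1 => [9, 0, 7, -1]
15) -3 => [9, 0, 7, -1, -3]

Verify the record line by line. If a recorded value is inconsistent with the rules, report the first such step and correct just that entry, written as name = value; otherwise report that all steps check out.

step 3, top = 2

step 1: push 1: top = 1 -> verified
step 2: push 1: top = 1 -> checks out
step 3: 1 + 1 = 2 -> not what was recorded
The earliest wrong entry is at step 3: it should read top = 2.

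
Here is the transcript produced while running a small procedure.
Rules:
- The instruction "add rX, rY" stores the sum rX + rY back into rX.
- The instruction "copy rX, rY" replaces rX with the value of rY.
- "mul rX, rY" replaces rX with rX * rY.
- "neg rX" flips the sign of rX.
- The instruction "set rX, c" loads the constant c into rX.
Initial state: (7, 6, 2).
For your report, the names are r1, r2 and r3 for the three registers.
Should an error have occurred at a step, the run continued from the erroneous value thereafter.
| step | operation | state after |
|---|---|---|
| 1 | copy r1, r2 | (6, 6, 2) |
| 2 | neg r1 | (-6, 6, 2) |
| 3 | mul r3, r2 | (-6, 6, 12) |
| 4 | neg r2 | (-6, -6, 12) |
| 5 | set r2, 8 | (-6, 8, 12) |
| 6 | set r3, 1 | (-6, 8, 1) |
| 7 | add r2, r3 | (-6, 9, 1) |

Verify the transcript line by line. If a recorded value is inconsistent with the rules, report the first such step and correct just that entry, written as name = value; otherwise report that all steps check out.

no error

Recomputing the run from the initial state:
step 1: r1 = 6, r2 = 6, r3 = 2
step 2: r1 = -6, r2 = 6, r3 = 2
step 3: r1 = -6, r2 = 6, r3 = 12
step 4: r1 = -6, r2 = -6, r3 = 12
step 5: r1 = -6, r2 = 8, r3 = 12
step 6: r1 = -6, r2 = 8, r3 = 1
step 7: r1 = -6, r2 = 9, r3 = 1
This matches the transcript at every step.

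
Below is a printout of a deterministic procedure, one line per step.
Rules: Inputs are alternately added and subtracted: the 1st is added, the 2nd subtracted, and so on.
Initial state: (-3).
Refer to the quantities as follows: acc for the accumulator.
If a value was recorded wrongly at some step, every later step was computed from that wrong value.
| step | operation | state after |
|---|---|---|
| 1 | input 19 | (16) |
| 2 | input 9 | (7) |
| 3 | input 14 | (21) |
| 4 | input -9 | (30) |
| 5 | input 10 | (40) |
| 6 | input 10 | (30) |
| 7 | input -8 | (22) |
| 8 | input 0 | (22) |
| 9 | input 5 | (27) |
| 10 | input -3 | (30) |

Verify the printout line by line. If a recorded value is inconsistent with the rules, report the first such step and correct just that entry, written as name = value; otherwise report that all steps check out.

no error

Recomputing the run from the initial state:
step 1: acc = 16
step 2: acc = 7
step 3: acc = 21
step 4: acc = 30
step 5: acc = 40
step 6: acc = 30
step 7: acc = 22
step 8: acc = 22
step 9: acc = 27
step 10: acc = 30
This matches the printout at every step.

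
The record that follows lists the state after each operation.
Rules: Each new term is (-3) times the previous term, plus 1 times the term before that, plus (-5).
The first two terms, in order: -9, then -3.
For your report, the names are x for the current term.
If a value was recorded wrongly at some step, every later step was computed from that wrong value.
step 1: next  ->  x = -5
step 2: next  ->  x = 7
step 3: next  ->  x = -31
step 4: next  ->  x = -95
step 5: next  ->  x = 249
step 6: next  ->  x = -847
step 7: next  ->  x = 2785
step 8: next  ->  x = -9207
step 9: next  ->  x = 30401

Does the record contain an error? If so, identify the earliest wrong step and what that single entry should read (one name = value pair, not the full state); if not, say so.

step 4, x = 95

Recomputing the run from the initial state:
step 1: x = -5
step 2: x = 7
step 3: x = -31
step 4: x = 95
step 5: x = -321
step 6: x = 1053
step 7: x = -3485
step 8: x = 11503
step 9: x = -37999
The first disagreement with the record is at step 4, where the value should be x = 95.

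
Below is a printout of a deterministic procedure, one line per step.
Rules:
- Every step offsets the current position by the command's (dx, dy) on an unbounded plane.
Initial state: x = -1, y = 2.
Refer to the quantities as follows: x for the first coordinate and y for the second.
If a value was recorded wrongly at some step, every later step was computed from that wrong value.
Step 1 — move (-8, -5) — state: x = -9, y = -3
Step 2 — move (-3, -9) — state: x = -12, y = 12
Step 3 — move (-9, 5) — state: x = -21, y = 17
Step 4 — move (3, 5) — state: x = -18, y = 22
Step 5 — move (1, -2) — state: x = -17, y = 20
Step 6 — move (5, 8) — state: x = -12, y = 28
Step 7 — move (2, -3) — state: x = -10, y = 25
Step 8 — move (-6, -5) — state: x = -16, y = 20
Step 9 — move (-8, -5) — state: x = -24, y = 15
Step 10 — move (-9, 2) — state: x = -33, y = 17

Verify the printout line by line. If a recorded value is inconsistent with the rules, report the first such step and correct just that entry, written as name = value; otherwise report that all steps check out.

Recomputing the run from the initial state:
step 1: x = -9, y = -3
step 2: x = -12, y = -12
step 3: x = -21, y = -7
step 4: x = -18, y = -2
step 5: x = -17, y = -4
step 6: x = -12, y = 4
step 7: x = -10, y = 1
step 8: x = -16, y = -4
step 9: x = -24, y = -9
step 10: x = -33, y = -7
The first disagreement with the printout is at step 2, where the value should be y = -12.

step 2, y = -12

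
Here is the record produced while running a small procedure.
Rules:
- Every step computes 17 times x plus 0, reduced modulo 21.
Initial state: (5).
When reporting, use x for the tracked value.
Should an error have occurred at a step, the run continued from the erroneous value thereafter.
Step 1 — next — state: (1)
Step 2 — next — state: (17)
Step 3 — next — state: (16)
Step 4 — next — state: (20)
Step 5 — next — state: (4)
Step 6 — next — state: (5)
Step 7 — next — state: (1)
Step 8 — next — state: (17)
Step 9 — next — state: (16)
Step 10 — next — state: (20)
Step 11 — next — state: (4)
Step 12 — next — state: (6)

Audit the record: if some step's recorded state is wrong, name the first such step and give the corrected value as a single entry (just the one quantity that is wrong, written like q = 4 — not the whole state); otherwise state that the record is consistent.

step 12, x = 5

1. x = (17*5 + 0) mod 21 = 1 (in agreement)
2. x = (17*1 + 0) mod 21 = 17 (verified)
3. x = (17*17 + 0) mod 21 = 16 (in agreement)
4. x = (17*16 + 0) mod 21 = 20 (verified)
5. x = (17*20 + 0) mod 21 = 4 (checks out)
6. x = (17*4 + 0) mod 21 = 5 (verified)
7. x = (17*5 + 0) mod 21 = 1 (exactly as logged)
8. x = (17*1 + 0) mod 21 = 17 (same as recorded)
9. x = (17*17 + 0) mod 21 = 16 (matches)
10. x = (17*16 + 0) mod 21 = 20 (verified)
11. x = (17*20 + 0) mod 21 = 4 (confirmed correct)
12. x = (17*4 + 0) mod 21 = 5 (the record disagrees here)
Step 12 is the first one off; corrected, x = 5.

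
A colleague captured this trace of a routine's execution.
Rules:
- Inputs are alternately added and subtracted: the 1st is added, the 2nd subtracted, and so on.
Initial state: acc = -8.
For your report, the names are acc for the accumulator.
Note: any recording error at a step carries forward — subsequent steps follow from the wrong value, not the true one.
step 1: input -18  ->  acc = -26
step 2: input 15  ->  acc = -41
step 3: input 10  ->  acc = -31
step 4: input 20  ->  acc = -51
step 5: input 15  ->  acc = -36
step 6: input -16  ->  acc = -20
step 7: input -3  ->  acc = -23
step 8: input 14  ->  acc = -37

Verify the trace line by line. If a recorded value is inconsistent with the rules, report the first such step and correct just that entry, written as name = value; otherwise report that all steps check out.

no error

Step 1: acc = -8 + -18 = -26 — same as recorded.
Step 2: acc = -26 - 15 = -41 — consistent with the trace.
Step 3: acc = -41 + 10 = -31 — exactly as logged.
Step 4: acc = -31 - 20 = -51 — verified.
Step 5: acc = -51 + 15 = -36 — verified.
Step 6: acc = -36 - -16 = -20 — agrees with the trace.
Step 7: acc = -20 + -3 = -23 — no discrepancy.
Step 8: acc = -23 - 14 = -37 — confirmed correct.
The recomputation confirms every line.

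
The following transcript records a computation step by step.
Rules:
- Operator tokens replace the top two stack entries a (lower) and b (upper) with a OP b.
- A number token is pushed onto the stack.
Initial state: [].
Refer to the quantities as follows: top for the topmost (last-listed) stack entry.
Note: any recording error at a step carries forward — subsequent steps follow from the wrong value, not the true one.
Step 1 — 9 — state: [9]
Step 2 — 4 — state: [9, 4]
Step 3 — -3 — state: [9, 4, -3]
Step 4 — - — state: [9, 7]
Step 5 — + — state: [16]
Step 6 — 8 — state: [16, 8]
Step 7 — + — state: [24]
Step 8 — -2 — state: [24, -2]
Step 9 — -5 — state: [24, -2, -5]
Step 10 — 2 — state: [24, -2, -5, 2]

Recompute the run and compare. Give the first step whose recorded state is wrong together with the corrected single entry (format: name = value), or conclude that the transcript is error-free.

Recomputing the run from the initial state:
step 1: [9]
step 2: [9, 4]
step 3: [9, 4, -3]
step 4: [9, 7]
step 5: [16]
step 6: [16, 8]
step 7: [24]
step 8: [24, -2]
step 9: [24, -2, -5]
step 10: [24, -2, -5, 2]
This matches the transcript at every step.

no error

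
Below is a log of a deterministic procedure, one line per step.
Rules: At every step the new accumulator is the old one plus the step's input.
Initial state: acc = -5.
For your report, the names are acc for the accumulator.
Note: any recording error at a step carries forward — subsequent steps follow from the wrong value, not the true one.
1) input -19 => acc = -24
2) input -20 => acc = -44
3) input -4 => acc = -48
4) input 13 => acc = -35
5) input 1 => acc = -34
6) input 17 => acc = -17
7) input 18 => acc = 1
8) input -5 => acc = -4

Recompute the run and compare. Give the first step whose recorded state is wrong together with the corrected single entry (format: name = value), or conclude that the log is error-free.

no error

step 1: acc = -5 + -19 = -24 -> same as recorded
step 2: acc = -24 + -20 = -44 -> checks out
step 3: acc = -44 + -4 = -48 -> consistent with the log
step 4: acc = -48 + 13 = -35 -> agrees with the log
step 5: acc = -35 + 1 = -34 -> verified
step 6: acc = -34 + 17 = -17 -> agrees with the log
step 7: acc = -17 + 18 = 1 -> same as recorded
step 8: acc = 1 + -5 = -4 -> matches
All entries verified; no error found.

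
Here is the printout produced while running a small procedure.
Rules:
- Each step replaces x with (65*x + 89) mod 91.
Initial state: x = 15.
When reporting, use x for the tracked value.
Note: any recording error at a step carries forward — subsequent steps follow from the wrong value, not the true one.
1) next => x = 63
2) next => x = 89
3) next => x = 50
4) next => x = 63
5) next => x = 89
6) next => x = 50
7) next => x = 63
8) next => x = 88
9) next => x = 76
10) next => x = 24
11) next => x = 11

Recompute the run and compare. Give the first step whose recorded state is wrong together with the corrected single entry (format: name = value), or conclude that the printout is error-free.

step 1: x = (65*15 + 89) mod 91 = 63 -> checks out
step 2: x = (65*63 + 89) mod 91 = 89 -> verified
step 3: x = (65*89 + 89) mod 91 = 50 -> verified
step 4: x = (65*50 + 89) mod 91 = 63 -> agrees with the printout
step 5: x = (65*63 + 89) mod 91 = 89 -> consistent with the printout
step 6: x = (65*89 + 89) mod 91 = 50 -> consistent with the printout
step 7: x = (65*50 + 89) mod 91 = 63 -> same as recorded
step 8: x = (65*63 + 89) mod 91 = 89 -> a discrepancy with the printout
That makes step 8 the first incorrect line — x = 89 is what it should show.

step 8, x = 89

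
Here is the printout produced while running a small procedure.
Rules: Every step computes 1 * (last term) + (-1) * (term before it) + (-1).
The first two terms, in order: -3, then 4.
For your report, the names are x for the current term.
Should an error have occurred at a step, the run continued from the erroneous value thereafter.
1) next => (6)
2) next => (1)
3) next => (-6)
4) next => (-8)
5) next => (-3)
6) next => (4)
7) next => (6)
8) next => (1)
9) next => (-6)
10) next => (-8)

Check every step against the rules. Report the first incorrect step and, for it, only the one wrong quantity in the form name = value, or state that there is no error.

1. x = 1*(4) + (-1)*(-3) + (-1) = 6 (consistent with the printout)
2. x = 1*(6) + (-1)*(4) + (-1) = 1 (agrees with the printout)
3. x = 1*(1) + (-1)*(6) + (-1) = -6 (consistent with the printout)
4. x = 1*(-6) + (-1)*(1) + (-1) = -8 (agrees with the printout)
5. x = 1*(-8) + (-1)*(-6) + (-1) = -3 (in agreement)
6. x = 1*(-3) + (-1)*(-8) + (-1) = 4 (in agreement)
7. x = 1*(4) + (-1)*(-3) + (-1) = 6 (exactly as logged)
8. x = 1*(6) + (-1)*(4) + (-1) = 1 (matches)
9. x = 1*(1) + (-1)*(6) + (-1) = -6 (no discrepancy)
10. x = 1*(-6) + (-1)*(1) + (-1) = -8 (in agreement)
Every step is consistent.

no error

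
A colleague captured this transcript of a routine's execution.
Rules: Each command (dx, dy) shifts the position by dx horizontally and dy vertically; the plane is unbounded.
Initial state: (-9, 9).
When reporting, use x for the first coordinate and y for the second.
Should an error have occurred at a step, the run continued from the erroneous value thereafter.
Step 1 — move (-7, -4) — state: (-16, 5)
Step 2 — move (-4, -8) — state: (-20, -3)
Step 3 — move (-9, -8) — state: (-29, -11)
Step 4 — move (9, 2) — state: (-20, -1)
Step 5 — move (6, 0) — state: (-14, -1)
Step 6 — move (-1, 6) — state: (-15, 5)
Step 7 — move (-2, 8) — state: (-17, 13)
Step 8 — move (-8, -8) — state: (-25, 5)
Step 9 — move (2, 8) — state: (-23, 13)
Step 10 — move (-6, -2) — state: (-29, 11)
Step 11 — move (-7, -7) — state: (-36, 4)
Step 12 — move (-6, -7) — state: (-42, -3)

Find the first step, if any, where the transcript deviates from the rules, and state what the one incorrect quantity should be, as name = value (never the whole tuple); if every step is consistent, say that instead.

step 4, y = -9

Recomputing the run from the initial state:
step 1: x = -16, y = 5
step 2: x = -20, y = -3
step 3: x = -29, y = -11
step 4: x = -20, y = -9
step 5: x = -14, y = -9
step 6: x = -15, y = -3
step 7: x = -17, y = 5
step 8: x = -25, y = -3
step 9: x = -23, y = 5
step 10: x = -29, y = 3
step 11: x = -36, y = -4
step 12: x = -42, y = -11
The first disagreement with the transcript is at step 4, where the value should be y = -9.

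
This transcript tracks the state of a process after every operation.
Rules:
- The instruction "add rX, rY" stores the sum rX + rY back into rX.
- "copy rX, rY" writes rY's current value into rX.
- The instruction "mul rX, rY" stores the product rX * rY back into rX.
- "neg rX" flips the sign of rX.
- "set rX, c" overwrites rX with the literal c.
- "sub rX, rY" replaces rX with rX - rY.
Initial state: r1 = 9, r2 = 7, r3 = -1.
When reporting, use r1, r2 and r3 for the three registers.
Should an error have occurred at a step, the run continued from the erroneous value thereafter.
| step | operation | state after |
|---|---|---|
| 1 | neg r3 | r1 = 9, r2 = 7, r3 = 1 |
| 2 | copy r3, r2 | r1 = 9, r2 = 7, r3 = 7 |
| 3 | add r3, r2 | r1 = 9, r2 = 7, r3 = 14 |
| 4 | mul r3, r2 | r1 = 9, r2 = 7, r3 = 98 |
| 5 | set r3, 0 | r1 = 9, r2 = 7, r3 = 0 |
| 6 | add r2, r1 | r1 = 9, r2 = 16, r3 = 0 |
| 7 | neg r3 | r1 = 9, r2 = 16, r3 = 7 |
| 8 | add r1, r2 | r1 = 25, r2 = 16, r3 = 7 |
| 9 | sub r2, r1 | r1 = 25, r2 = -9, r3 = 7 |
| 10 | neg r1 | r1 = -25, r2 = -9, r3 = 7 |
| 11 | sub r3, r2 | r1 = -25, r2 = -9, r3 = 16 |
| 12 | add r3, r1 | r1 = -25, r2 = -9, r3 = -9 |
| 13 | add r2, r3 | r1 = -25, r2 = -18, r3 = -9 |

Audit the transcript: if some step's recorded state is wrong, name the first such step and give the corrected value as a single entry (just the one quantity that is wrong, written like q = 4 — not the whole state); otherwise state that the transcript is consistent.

step 1: r3 = -(-1) = 1 -> consistent with the transcript
step 2: r3 = 7 -> agrees with the transcript
step 3: r3 = 7 + 7 = 14 -> matches
step 4: r3 = 14 * 7 = 98 -> agrees with the transcript
step 5: r3 = 0 -> matches
step 6: r2 = 7 + 9 = 16 -> verified
step 7: r3 = -(0) = 0 -> not what was recorded
First incorrect step: 7; the correct value is r3 = 0.

step 7, r3 = 0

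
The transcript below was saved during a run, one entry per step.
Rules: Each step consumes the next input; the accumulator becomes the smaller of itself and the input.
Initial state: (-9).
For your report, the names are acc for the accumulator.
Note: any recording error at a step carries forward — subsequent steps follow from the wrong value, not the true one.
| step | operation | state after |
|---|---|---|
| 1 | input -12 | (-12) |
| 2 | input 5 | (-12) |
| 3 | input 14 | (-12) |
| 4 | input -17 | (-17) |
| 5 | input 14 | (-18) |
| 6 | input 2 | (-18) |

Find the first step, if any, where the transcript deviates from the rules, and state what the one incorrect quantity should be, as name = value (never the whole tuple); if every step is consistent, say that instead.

Recomputing the run from the initial state:
step 1: acc = -12
step 2: acc = -12
step 3: acc = -12
step 4: acc = -17
step 5: acc = -17
step 6: acc = -17
The first disagreement with the transcript is at step 5, where the value should be acc = -17.

step 5, acc = -17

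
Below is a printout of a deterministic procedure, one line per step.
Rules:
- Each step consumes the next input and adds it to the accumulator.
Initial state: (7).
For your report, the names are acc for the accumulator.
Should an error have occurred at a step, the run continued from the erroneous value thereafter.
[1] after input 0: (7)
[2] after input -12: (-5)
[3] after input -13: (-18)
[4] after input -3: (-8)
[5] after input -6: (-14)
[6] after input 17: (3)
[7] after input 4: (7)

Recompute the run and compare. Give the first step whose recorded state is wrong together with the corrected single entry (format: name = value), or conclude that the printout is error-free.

Recomputing the run from the initial state:
step 1: acc = 7
step 2: acc = -5
step 3: acc = -18
step 4: acc = -21
step 5: acc = -27
step 6: acc = -10
step 7: acc = -6
The first disagreement with the printout is at step 4, where the value should be acc = -21.

step 4, acc = -21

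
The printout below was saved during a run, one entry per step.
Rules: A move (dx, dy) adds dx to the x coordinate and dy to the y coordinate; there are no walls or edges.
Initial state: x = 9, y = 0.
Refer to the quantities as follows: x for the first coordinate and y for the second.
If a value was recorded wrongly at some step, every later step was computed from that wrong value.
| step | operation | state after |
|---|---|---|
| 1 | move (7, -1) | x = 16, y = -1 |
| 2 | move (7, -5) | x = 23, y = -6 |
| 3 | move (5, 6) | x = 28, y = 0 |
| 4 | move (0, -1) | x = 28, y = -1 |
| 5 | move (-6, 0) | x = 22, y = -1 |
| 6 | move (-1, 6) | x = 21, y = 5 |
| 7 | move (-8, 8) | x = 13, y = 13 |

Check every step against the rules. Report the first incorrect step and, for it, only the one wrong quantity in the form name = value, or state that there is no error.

no error

1. x = 9 + (7) = 16, y = 0 + (-1) = -1 (in agreement)
2. x = 16 + (7) = 23, y = -1 + (-5) = -6 (exactly as logged)
3. x = 23 + (5) = 28, y = -6 + (6) = 0 (agrees with the printout)
4. x = 28 + (0) = 28, y = 0 + (-1) = -1 (consistent with the printout)
5. x = 28 + (-6) = 22, y = -1 + (0) = -1 (consistent with the printout)
6. x = 22 + (-1) = 21, y = -1 + (6) = 5 (checks out)
7. x = 21 + (-8) = 13, y = 5 + (8) = 13 (agrees with the printout)
Nothing is out of place; the run is error-free.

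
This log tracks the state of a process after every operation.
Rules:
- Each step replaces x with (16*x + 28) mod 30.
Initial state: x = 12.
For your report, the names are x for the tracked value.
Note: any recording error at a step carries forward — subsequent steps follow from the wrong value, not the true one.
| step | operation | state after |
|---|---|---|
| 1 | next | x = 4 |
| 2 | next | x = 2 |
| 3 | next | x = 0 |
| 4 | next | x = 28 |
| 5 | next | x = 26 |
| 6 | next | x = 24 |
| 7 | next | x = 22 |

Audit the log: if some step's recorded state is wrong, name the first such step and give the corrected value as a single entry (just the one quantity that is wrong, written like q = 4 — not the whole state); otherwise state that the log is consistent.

step 1, x = 10

step 1: x = (16*12 + 28) mod 30 = 10 -> the log disagrees here
Step 1 is the first one off; corrected, x = 10.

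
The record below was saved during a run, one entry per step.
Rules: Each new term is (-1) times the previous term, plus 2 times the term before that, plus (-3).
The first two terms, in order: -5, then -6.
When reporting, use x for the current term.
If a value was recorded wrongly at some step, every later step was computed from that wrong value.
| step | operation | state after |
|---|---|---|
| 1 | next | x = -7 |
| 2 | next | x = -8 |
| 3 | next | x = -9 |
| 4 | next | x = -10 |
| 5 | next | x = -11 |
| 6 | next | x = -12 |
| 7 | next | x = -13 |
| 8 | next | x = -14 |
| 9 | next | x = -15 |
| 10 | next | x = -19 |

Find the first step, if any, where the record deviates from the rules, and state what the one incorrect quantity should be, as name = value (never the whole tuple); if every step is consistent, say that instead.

step 10, x = -16

Step 1: x = -1*(-6) + (2)*(-5) + (-3) = -7 — same as recorded.
Step 2: x = -1*(-7) + (2)*(-6) + (-3) = -8 — confirmed correct.
Step 3: x = -1*(-8) + (2)*(-7) + (-3) = -9 — same as recorded.
Step 4: x = -1*(-9) + (2)*(-8) + (-3) = -10 — confirmed correct.
Step 5: x = -1*(-10) + (2)*(-9) + (-3) = -11 — no discrepancy.
Step 6: x = -1*(-11) + (2)*(-10) + (-3) = -12 — exactly as logged.
Step 7: x = -1*(-12) + (2)*(-11) + (-3) = -13 — exactly as logged.
Step 8: x = -1*(-13) + (2)*(-12) + (-3) = -14 — matches.
Step 9: x = -1*(-14) + (2)*(-13) + (-3) = -15 — matches.
Step 10: x = -1*(-15) + (2)*(-14) + (-3) = -16 — first mismatch against the record.
Conclusion: step 10 carries the first error; the entry should be x = -16.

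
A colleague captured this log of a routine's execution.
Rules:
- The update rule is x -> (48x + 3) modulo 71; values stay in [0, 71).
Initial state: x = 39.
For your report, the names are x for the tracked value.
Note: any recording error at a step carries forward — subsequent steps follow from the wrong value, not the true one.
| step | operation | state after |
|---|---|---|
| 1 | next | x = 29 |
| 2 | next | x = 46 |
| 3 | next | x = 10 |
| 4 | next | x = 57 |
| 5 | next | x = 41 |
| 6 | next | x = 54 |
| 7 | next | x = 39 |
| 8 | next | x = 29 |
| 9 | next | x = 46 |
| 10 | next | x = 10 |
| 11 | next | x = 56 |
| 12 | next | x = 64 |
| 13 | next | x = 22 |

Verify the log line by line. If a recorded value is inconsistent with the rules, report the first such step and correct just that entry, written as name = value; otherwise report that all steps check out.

step 11, x = 57

Step 1: x = (48*39 + 3) mod 71 = 29 — no discrepancy.
Step 2: x = (48*29 + 3) mod 71 = 46 — consistent with the log.
Step 3: x = (48*46 + 3) mod 71 = 10 — consistent with the log.
Step 4: x = (48*10 + 3) mod 71 = 57 — no discrepancy.
Step 5: x = (48*57 + 3) mod 71 = 41 — matches.
Step 6: x = (48*41 + 3) mod 71 = 54 — checks out.
Step 7: x = (48*54 + 3) mod 71 = 39 — same as recorded.
Step 8: x = (48*39 + 3) mod 71 = 29 — exactly as logged.
Step 9: x = (48*29 + 3) mod 71 = 46 — no discrepancy.
Step 10: x = (48*46 + 3) mod 71 = 10 — agrees with the log.
Step 11: x = (48*10 + 3) mod 71 = 57 — the log has a different value.
That makes step 11 the first incorrect line — x = 57 is what it should show.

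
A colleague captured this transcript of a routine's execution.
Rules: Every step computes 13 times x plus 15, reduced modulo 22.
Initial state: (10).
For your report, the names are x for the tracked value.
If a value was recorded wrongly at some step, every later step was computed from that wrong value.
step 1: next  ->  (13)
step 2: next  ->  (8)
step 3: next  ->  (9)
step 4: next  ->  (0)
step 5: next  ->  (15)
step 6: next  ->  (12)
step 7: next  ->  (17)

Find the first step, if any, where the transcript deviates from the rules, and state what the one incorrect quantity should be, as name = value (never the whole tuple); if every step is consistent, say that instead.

no error

Recomputing the run from the initial state:
step 1: x = 13
step 2: x = 8
step 3: x = 9
step 4: x = 0
step 5: x = 15
step 6: x = 12
step 7: x = 17
This matches the transcript at every step.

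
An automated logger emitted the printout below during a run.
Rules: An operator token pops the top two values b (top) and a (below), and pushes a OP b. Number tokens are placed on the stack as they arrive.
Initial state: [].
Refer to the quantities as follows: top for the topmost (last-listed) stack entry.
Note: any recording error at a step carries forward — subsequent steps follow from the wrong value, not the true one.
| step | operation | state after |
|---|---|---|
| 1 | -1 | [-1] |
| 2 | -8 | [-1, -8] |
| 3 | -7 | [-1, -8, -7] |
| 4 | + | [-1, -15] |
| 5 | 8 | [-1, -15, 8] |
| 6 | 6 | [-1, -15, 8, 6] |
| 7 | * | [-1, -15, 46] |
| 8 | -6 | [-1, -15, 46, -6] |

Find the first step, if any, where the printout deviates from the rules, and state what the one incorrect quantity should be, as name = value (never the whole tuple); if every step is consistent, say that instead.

1. push -1: top = -1 (verified)
2. push -8: top = -8 (matches)
3. push -7: top = -7 (consistent with the printout)
4. -8 + -7 = -15 (in agreement)
5. push 8: top = 8 (no discrepancy)
6. push 6: top = 6 (confirmed correct)
7. 8 * 6 = 48 (not what was recorded)
Step 7 is the first one off; corrected, top = 48.

step 7, top = 48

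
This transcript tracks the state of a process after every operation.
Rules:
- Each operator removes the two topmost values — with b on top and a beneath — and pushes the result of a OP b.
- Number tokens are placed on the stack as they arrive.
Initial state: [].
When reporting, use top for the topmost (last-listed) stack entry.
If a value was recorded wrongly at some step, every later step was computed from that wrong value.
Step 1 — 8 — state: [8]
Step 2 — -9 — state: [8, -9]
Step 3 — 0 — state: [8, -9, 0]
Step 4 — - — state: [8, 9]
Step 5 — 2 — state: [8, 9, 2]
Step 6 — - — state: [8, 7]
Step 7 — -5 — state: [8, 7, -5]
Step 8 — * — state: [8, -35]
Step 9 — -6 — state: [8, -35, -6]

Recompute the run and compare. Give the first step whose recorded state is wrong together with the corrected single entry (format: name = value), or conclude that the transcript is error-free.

Recomputing the run from the initial state:
step 1: [8]
step 2: [8, -9]
step 3: [8, -9, 0]
step 4: [8, -9]
step 5: [8, -9, 2]
step 6: [8, -11]
step 7: [8, -11, -5]
step 8: [8, 55]
step 9: [8, 55, -6]
The first disagreement with the transcript is at step 4, where the value should be top = -9.

step 4, top = -9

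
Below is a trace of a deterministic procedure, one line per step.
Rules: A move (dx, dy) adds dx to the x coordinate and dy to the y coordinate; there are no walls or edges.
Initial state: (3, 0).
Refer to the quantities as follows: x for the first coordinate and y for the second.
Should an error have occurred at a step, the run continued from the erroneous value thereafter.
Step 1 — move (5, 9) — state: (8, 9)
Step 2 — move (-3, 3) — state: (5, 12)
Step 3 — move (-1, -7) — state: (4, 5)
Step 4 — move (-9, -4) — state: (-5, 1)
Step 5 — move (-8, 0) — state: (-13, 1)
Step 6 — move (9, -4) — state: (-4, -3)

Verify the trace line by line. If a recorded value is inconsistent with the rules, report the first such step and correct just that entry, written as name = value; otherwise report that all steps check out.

Recomputing the run from the initial state:
step 1: x = 8, y = 9
step 2: x = 5, y = 12
step 3: x = 4, y = 5
step 4: x = -5, y = 1
step 5: x = -13, y = 1
step 6: x = -4, y = -3
This matches the trace at every step.

no error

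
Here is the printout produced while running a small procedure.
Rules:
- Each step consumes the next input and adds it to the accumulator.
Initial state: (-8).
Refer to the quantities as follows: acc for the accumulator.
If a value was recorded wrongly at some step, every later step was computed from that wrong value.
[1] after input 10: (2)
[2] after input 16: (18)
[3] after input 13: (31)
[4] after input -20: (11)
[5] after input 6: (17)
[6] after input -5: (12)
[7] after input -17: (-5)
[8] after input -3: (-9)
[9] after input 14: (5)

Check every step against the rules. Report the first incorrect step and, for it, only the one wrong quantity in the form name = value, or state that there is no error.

1. acc = -8 + 10 = 2 (exactly as logged)
2. acc = 2 + 16 = 18 (consistent with the printout)
3. acc = 18 + 13 = 31 (agrees with the printout)
4. acc = 31 + -20 = 11 (matches)
5. acc = 11 + 6 = 17 (matches)
6. acc = 17 + -5 = 12 (verified)
7. acc = 12 + -17 = -5 (same as recorded)
8. acc = -5 + -3 = -8 (not what was recorded)
First deviation found at step 8; the corrected entry is acc = -8.

step 8, acc = -8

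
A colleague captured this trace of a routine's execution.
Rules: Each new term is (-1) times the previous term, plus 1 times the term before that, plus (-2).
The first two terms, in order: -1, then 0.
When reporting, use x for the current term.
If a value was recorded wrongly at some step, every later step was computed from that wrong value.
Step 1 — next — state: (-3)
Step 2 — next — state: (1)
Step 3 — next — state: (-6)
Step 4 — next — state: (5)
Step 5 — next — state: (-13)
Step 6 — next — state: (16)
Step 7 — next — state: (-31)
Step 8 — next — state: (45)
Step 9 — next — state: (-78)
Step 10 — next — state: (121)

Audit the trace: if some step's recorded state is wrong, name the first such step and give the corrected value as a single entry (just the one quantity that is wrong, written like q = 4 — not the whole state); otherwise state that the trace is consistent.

Recomputing the run from the initial state:
step 1: x = -3
step 2: x = 1
step 3: x = -6
step 4: x = 5
step 5: x = -13
step 6: x = 16
step 7: x = -31
step 8: x = 45
step 9: x = -78
step 10: x = 121
This matches the trace at every step.

no error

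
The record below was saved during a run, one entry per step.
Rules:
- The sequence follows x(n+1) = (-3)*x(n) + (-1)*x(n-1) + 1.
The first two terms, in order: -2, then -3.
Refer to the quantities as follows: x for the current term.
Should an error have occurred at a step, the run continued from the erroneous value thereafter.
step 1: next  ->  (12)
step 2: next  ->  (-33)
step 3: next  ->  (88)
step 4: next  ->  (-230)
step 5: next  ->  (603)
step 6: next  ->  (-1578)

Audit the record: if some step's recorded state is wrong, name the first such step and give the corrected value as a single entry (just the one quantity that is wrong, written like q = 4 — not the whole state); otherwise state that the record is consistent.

Recomputing the run from the initial state:
step 1: x = 12
step 2: x = -32
step 3: x = 85
step 4: x = -222
step 5: x = 582
step 6: x = -1523
The first disagreement with the record is at step 2, where the value should be x = -32.

step 2, x = -32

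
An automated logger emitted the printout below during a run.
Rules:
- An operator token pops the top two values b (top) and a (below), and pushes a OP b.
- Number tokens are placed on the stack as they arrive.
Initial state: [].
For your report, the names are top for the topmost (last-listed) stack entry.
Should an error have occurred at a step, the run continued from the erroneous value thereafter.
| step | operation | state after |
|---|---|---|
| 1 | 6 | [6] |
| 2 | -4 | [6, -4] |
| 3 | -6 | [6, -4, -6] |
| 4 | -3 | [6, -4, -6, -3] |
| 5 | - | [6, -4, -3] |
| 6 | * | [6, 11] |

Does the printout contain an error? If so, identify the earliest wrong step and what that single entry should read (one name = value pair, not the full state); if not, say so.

step 6, top = 12

Step 1: push 6: top = 6 — checks out.
Step 2: push -4: top = -4 — verified.
Step 3: push -6: top = -6 — matches.
Step 4: push -3: top = -3 — same as recorded.
Step 5: -6 - -3 = -3 — verified.
Step 6: -4 * -3 = 12 — not what was recorded.
Step 6 is the first one off; corrected, top = 12.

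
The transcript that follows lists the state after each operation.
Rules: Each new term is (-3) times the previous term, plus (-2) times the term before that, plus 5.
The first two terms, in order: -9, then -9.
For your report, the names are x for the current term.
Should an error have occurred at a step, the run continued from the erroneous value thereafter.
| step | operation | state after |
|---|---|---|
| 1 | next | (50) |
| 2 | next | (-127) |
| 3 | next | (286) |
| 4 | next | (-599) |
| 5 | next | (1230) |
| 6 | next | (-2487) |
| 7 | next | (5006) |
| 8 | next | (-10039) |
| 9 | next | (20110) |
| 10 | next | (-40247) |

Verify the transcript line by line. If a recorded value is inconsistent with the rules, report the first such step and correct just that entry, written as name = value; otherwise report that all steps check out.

Step 1: x = -3*(-9) + (-2)*(-9) + (5) = 50 — checks out.
Step 2: x = -3*(50) + (-2)*(-9) + (5) = -127 — in agreement.
Step 3: x = -3*(-127) + (-2)*(50) + (5) = 286 — verified.
Step 4: x = -3*(286) + (-2)*(-127) + (5) = -599 — consistent with the transcript.
Step 5: x = -3*(-599) + (-2)*(286) + (5) = 1230 — same as recorded.
Step 6: x = -3*(1230) + (-2)*(-599) + (5) = -2487 — matches.
Step 7: x = -3*(-2487) + (-2)*(1230) + (5) = 5006 — matches.
Step 8: x = -3*(5006) + (-2)*(-2487) + (5) = -10039 — confirmed correct.
Step 9: x = -3*(-10039) + (-2)*(5006) + (5) = 20110 — exactly as logged.
Step 10: x = -3*(20110) + (-2)*(-10039) + (5) = -40247 — agrees with the transcript.
Every step is consistent.

no error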